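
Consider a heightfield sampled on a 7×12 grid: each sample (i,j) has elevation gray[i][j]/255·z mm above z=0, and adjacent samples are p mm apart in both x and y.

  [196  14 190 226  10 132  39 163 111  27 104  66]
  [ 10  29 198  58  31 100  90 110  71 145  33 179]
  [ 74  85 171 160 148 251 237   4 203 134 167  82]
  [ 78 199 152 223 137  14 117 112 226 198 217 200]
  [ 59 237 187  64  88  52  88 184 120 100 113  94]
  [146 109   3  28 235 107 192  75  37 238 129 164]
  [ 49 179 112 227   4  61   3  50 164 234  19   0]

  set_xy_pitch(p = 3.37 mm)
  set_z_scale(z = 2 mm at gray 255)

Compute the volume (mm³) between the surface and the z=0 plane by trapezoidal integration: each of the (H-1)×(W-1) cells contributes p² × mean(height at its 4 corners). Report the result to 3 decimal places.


718.046

height_mm = gray/255 × 2; cell vol = 3.37² × mean(4 corners)
unit = 3.37² × 2 / (4×255) = 0.0222684 mm³ per gray-sum
row 0: Σ corner-gray over 11 cells = 4213  → 93.8169
row 1: Σ corner-gray over 11 cells = 5195  → 115.6845
row 2: Σ corner-gray over 11 cells = 6744  → 150.1783
row 3: Σ corner-gray over 11 cells = 6087  → 135.5479
row 4: Σ corner-gray over 11 cells = 5235  → 116.5752
row 5: Σ corner-gray over 11 cells = 4771  → 106.2427
Σ rows: total corner-gray = 32245  → 718.0456 mm³


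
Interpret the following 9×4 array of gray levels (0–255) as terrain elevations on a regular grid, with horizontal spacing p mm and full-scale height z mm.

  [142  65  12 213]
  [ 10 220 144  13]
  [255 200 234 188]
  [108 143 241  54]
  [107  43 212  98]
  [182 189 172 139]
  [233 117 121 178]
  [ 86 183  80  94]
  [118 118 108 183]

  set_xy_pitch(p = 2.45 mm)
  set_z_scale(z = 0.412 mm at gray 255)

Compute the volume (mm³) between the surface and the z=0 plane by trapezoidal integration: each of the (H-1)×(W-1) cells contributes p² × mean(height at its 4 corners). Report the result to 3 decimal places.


33.817

height_mm = gray/255 × 0.412; cell vol = 2.45² × mean(4 corners)
unit = 2.45² × 0.412 / (4×255) = 0.00242454 mm³ per gray-sum
row 0: Σ corner-gray over 3 cells = 1260  → 3.0549
row 1: Σ corner-gray over 3 cells = 2062  → 4.9994
row 2: Σ corner-gray over 3 cells = 2241  → 5.4334
row 3: Σ corner-gray over 3 cells = 1645  → 3.9884
row 4: Σ corner-gray over 3 cells = 1758  → 4.2623
row 5: Σ corner-gray over 3 cells = 1930  → 4.6794
row 6: Σ corner-gray over 3 cells = 1593  → 3.8623
row 7: Σ corner-gray over 3 cells = 1459  → 3.5374
Σ rows: total corner-gray = 13948  → 33.8175 mm³


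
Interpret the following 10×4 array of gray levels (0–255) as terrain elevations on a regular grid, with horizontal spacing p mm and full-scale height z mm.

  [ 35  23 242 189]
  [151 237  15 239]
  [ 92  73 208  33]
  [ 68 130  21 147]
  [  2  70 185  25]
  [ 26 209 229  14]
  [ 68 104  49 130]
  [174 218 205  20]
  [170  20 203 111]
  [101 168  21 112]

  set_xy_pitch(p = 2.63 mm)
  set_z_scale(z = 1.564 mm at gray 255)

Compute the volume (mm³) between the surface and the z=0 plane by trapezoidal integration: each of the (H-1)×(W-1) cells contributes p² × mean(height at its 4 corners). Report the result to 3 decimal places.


137.760

height_mm = gray/255 × 1.564; cell vol = 2.63² × mean(4 corners)
unit = 2.63² × 1.564 / (4×255) = 0.0106059 mm³ per gray-sum
row 0: Σ corner-gray over 3 cells = 1648  → 17.4785
row 1: Σ corner-gray over 3 cells = 1581  → 16.7679
row 2: Σ corner-gray over 3 cells = 1204  → 12.7695
row 3: Σ corner-gray over 3 cells = 1054  → 11.1786
row 4: Σ corner-gray over 3 cells = 1453  → 15.4104
row 5: Σ corner-gray over 3 cells = 1420  → 15.0604
row 6: Σ corner-gray over 3 cells = 1544  → 16.3755
row 7: Σ corner-gray over 3 cells = 1767  → 18.7406
row 8: Σ corner-gray over 3 cells = 1318  → 13.9786
Σ rows: total corner-gray = 12989  → 137.7602 mm³


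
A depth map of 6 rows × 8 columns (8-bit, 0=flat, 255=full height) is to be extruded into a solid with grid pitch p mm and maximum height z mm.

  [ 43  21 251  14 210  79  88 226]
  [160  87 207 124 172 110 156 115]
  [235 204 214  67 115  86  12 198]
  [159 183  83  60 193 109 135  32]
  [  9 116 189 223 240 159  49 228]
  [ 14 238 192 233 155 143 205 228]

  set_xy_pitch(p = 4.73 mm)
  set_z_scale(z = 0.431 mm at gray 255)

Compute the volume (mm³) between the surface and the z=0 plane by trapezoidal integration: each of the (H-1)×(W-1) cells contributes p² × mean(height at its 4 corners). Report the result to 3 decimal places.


185.414

height_mm = gray/255 × 0.431; cell vol = 4.73² × mean(4 corners)
unit = 4.73² × 0.431 / (4×255) = 0.00945365 mm³ per gray-sum
row 0: Σ corner-gray over 7 cells = 3582  → 33.8630
row 1: Σ corner-gray over 7 cells = 3816  → 36.0751
row 2: Σ corner-gray over 7 cells = 3546  → 33.5226
row 3: Σ corner-gray over 7 cells = 3906  → 36.9259
row 4: Σ corner-gray over 7 cells = 4763  → 45.0277
Σ rows: total corner-gray = 19613  → 185.4144 mm³


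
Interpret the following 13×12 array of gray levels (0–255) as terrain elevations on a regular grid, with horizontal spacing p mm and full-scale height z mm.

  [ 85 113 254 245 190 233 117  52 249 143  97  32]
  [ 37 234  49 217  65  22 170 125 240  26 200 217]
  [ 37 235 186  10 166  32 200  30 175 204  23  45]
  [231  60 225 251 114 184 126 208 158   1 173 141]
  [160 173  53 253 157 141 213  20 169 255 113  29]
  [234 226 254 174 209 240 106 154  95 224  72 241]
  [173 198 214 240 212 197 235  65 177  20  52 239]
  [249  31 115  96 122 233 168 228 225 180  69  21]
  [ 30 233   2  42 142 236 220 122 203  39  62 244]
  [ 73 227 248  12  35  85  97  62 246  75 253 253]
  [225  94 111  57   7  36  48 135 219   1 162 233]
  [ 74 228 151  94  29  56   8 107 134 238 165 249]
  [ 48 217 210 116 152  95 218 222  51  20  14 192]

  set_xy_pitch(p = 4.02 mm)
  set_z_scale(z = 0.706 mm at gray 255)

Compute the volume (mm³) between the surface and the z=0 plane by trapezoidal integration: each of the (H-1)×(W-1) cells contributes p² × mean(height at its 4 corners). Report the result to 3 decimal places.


height_mm = gray/255 × 0.706; cell vol = 4.02² × mean(4 corners)
unit = 4.02² × 0.706 / (4×255) = 0.0111855 mm³ per gray-sum
row 0: Σ corner-gray over 11 cells = 6453  → 72.1802
row 1: Σ corner-gray over 11 cells = 5554  → 62.1244
row 2: Σ corner-gray over 11 cells = 5976  → 66.8447
row 3: Σ corner-gray over 11 cells = 6655  → 74.4397
row 4: Σ corner-gray over 11 cells = 7266  → 81.2741
row 5: Σ corner-gray over 11 cells = 7615  → 85.1778
row 6: Σ corner-gray over 11 cells = 6836  → 76.4643
row 7: Σ corner-gray over 11 cells = 6080  → 68.0080
row 8: Σ corner-gray over 11 cells = 5882  → 65.7933
row 9: Σ corner-gray over 11 cells = 5204  → 58.2095
row 10: Σ corner-gray over 11 cells = 4941  → 55.2677
row 11: Σ corner-gray over 11 cells = 5613  → 62.7844
Σ rows: total corner-gray = 74075  → 828.5683 mm³

828.568


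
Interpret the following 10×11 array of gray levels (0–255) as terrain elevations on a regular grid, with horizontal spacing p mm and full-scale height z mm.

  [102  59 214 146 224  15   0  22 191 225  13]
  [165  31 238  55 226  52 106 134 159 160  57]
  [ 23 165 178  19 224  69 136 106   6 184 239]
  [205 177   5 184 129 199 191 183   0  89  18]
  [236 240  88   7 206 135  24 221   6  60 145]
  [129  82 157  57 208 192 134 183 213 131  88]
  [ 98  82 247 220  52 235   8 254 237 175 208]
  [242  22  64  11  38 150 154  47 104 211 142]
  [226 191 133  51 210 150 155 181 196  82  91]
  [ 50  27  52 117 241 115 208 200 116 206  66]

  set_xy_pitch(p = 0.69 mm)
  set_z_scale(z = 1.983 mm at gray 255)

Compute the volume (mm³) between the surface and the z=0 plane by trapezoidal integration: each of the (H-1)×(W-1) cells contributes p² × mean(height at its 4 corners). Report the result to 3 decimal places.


height_mm = gray/255 × 1.983; cell vol = 0.69² × mean(4 corners)
unit = 0.69² × 1.983 / (4×255) = 0.000925594 mm³ per gray-sum
row 0: Σ corner-gray over 10 cells = 4851  → 4.4901
row 1: Σ corner-gray over 10 cells = 4980  → 4.6095
row 2: Σ corner-gray over 10 cells = 4973  → 4.6030
row 3: Σ corner-gray over 10 cells = 4892  → 4.5280
row 4: Σ corner-gray over 10 cells = 5286  → 4.8927
row 5: Σ corner-gray over 10 cells = 6257  → 5.7914
row 6: Σ corner-gray over 10 cells = 5312  → 4.9168
row 7: Σ corner-gray over 10 cells = 5001  → 4.6289
row 8: Σ corner-gray over 10 cells = 5695  → 5.2713
Σ rows: total corner-gray = 47247  → 43.7316 mm³

43.732


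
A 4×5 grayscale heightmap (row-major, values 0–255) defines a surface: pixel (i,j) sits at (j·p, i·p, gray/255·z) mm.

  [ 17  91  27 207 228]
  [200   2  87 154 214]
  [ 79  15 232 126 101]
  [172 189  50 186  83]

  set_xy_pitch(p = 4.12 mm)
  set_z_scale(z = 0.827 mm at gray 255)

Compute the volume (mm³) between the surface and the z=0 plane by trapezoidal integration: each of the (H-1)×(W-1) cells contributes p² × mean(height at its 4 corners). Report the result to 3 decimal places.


height_mm = gray/255 × 0.827; cell vol = 4.12² × mean(4 corners)
unit = 4.12² × 0.827 / (4×255) = 0.0137626 mm³ per gray-sum
row 0: Σ corner-gray over 4 cells = 1795  → 24.7038
row 1: Σ corner-gray over 4 cells = 1826  → 25.1305
row 2: Σ corner-gray over 4 cells = 2031  → 27.9518
Σ rows: total corner-gray = 5652  → 77.7861 mm³

77.786


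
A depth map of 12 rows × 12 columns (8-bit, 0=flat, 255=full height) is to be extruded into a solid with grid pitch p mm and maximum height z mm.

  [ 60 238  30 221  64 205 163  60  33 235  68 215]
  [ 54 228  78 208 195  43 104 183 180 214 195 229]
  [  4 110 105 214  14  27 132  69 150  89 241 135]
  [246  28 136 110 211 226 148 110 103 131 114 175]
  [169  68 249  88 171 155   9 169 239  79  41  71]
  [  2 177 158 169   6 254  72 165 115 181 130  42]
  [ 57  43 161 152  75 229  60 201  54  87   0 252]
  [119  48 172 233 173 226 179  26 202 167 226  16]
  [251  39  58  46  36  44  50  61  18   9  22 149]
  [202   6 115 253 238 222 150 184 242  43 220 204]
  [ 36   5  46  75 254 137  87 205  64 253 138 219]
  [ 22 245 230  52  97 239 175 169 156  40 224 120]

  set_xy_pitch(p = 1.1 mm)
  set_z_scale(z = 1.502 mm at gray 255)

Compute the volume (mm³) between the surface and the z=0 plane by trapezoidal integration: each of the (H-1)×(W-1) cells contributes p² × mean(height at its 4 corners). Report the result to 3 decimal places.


112.019

height_mm = gray/255 × 1.502; cell vol = 1.1² × mean(4 corners)
unit = 1.1² × 1.502 / (4×255) = 0.00178178 mm³ per gray-sum
row 0: Σ corner-gray over 11 cells = 6448  → 11.4889
row 1: Σ corner-gray over 11 cells = 5980  → 10.6551
row 2: Σ corner-gray over 11 cells = 5496  → 9.7927
row 3: Σ corner-gray over 11 cells = 5831  → 10.3896
row 4: Σ corner-gray over 11 cells = 5674  → 10.1098
row 5: Σ corner-gray over 11 cells = 5331  → 9.4987
row 6: Σ corner-gray over 11 cells = 5872  → 10.4626
row 7: Σ corner-gray over 11 cells = 4605  → 8.2051
row 8: Σ corner-gray over 11 cells = 4918  → 8.7628
row 9: Σ corner-gray over 11 cells = 6535  → 11.6440
row 10: Σ corner-gray over 11 cells = 6179  → 11.0096
Σ rows: total corner-gray = 62869  → 112.0190 mm³


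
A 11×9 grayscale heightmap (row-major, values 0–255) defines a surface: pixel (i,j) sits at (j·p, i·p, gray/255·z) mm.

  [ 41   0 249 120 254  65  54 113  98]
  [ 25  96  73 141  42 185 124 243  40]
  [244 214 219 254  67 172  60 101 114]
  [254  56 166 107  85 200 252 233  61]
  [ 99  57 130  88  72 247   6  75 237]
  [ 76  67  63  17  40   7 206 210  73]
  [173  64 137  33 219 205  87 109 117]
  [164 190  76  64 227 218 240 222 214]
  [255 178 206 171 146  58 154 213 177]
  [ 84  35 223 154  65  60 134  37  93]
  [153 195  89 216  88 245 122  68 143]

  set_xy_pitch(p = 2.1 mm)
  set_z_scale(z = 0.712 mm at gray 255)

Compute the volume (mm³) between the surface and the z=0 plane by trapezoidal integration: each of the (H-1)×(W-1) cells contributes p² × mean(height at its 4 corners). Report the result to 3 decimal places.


height_mm = gray/255 × 0.712; cell vol = 2.1² × mean(4 corners)
unit = 2.1² × 0.712 / (4×255) = 0.00307835 mm³ per gray-sum
row 0: Σ corner-gray over 8 cells = 3722  → 11.4576
row 1: Σ corner-gray over 8 cells = 4405  → 13.5601
row 2: Σ corner-gray over 8 cells = 5045  → 15.5303
row 3: Σ corner-gray over 8 cells = 4199  → 12.9260
row 4: Σ corner-gray over 8 cells = 3055  → 9.4044
row 5: Σ corner-gray over 8 cells = 3367  → 10.3648
row 6: Σ corner-gray over 8 cells = 4850  → 14.9300
row 7: Σ corner-gray over 8 cells = 5536  → 17.0418
row 8: Σ corner-gray over 8 cells = 4277  → 13.1661
row 9: Σ corner-gray over 8 cells = 3935  → 12.1133
Σ rows: total corner-gray = 42391  → 130.4945 mm³

130.494


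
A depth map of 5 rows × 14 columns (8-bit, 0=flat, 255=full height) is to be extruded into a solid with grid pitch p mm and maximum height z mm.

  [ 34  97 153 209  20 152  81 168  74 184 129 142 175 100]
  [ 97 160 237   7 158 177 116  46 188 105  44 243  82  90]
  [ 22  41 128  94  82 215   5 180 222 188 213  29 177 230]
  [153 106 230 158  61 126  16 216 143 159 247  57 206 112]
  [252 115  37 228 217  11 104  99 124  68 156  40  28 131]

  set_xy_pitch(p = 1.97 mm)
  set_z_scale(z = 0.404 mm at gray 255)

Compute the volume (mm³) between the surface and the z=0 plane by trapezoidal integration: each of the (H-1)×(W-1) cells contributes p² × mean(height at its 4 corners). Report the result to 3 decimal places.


height_mm = gray/255 × 0.404; cell vol = 1.97² × mean(4 corners)
unit = 1.97² × 0.404 / (4×255) = 0.00153714 mm³ per gray-sum
row 0: Σ corner-gray over 13 cells = 6615  → 10.1682
row 1: Σ corner-gray over 13 cells = 6713  → 10.3188
row 2: Σ corner-gray over 13 cells = 7115  → 10.9368
row 3: Σ corner-gray over 13 cells = 6552  → 10.0713
Σ rows: total corner-gray = 26995  → 41.4951 mm³

41.495


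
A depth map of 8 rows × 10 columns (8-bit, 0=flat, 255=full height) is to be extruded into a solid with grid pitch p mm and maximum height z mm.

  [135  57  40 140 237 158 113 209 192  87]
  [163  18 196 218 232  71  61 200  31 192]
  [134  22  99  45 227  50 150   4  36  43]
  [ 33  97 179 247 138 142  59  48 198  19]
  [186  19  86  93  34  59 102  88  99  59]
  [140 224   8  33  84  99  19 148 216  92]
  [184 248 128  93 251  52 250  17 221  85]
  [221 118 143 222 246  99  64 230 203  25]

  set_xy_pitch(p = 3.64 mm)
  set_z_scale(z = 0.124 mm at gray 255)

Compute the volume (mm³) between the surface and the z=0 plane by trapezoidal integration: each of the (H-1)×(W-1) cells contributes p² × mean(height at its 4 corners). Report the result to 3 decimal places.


48.042

height_mm = gray/255 × 0.124; cell vol = 3.64² × mean(4 corners)
unit = 3.64² × 0.124 / (4×255) = 0.00161074 mm³ per gray-sum
row 0: Σ corner-gray over 9 cells = 4923  → 7.9297
row 1: Σ corner-gray over 9 cells = 3852  → 6.2046
row 2: Σ corner-gray over 9 cells = 3711  → 5.9774
row 3: Σ corner-gray over 9 cells = 3673  → 5.9162
row 4: Σ corner-gray over 9 cells = 3299  → 5.3138
row 5: Σ corner-gray over 9 cells = 4683  → 7.5431
row 6: Σ corner-gray over 9 cells = 5685  → 9.1570
Σ rows: total corner-gray = 29826  → 48.0418 mm³


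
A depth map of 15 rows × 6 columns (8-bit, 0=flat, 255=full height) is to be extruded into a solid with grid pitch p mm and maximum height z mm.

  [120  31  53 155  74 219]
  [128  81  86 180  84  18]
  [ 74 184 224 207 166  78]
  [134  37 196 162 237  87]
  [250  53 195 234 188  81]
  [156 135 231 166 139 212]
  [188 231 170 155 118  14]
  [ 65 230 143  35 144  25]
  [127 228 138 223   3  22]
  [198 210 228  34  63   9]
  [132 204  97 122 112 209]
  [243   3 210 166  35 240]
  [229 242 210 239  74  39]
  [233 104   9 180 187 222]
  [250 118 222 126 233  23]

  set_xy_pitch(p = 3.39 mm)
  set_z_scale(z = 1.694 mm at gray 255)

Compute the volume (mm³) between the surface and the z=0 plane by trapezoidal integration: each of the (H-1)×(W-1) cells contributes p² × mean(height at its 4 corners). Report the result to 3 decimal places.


770.879

height_mm = gray/255 × 1.694; cell vol = 3.39² × mean(4 corners)
unit = 3.39² × 1.694 / (4×255) = 0.0190859 mm³ per gray-sum
row 0: Σ corner-gray over 5 cells = 1973  → 37.6565
row 1: Σ corner-gray over 5 cells = 2722  → 51.9518
row 2: Σ corner-gray over 5 cells = 3199  → 61.0558
row 3: Σ corner-gray over 5 cells = 3156  → 60.2351
row 4: Σ corner-gray over 5 cells = 3381  → 64.5294
row 5: Σ corner-gray over 5 cells = 3260  → 62.2200
row 6: Σ corner-gray over 5 cells = 2744  → 52.3717
row 7: Σ corner-gray over 5 cells = 2527  → 48.2301
row 8: Σ corner-gray over 5 cells = 2610  → 49.8142
row 9: Σ corner-gray over 5 cells = 2688  → 51.3029
row 10: Σ corner-gray over 5 cells = 2722  → 51.9518
row 11: Σ corner-gray over 5 cells = 3109  → 59.3381
row 12: Σ corner-gray over 5 cells = 3213  → 61.3230
row 13: Σ corner-gray over 5 cells = 3086  → 58.8991
Σ rows: total corner-gray = 40390  → 770.8795 mm³


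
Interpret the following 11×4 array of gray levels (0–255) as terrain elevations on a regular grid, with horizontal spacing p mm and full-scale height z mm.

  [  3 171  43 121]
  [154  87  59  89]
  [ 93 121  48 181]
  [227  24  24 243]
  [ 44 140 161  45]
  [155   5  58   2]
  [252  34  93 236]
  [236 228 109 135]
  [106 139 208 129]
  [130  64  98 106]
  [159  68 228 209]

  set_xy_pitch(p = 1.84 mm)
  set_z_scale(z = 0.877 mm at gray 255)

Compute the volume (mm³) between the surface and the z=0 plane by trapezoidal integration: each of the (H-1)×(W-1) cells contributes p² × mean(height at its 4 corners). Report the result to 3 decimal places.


39.117

height_mm = gray/255 × 0.877; cell vol = 1.84² × mean(4 corners)
unit = 1.84² × 0.877 / (4×255) = 0.00291095 mm³ per gray-sum
row 0: Σ corner-gray over 3 cells = 1087  → 3.1642
row 1: Σ corner-gray over 3 cells = 1147  → 3.3389
row 2: Σ corner-gray over 3 cells = 1178  → 3.4291
row 3: Σ corner-gray over 3 cells = 1257  → 3.6591
row 4: Σ corner-gray over 3 cells = 974  → 2.8353
row 5: Σ corner-gray over 3 cells = 1025  → 2.9837
row 6: Σ corner-gray over 3 cells = 1787  → 5.2019
row 7: Σ corner-gray over 3 cells = 1974  → 5.7462
row 8: Σ corner-gray over 3 cells = 1489  → 4.3344
row 9: Σ corner-gray over 3 cells = 1520  → 4.4246
Σ rows: total corner-gray = 13438  → 39.1174 mm³


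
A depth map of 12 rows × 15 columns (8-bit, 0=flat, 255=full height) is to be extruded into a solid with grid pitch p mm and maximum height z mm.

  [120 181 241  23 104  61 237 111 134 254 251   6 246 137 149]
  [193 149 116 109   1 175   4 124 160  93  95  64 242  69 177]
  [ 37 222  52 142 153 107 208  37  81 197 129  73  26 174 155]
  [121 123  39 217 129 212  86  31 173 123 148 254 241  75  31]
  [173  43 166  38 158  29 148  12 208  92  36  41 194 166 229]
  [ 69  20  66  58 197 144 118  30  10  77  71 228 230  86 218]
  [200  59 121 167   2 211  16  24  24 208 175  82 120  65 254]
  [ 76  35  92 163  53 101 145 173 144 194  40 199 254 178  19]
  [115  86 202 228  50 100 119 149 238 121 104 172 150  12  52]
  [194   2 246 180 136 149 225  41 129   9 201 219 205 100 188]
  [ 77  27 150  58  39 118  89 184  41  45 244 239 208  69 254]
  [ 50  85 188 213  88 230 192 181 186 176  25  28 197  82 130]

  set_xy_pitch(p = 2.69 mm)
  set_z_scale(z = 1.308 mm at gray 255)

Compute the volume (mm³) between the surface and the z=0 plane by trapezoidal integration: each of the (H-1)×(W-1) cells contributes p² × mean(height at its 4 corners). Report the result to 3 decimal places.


height_mm = gray/255 × 1.308; cell vol = 2.69² × mean(4 corners)
unit = 2.69² × 1.308 / (4×255) = 0.00927923 mm³ per gray-sum
row 0: Σ corner-gray over 14 cells = 7413  → 68.7870
row 1: Σ corner-gray over 14 cells = 6566  → 60.9275
row 2: Σ corner-gray over 14 cells = 7248  → 67.2559
row 3: Σ corner-gray over 14 cells = 6918  → 64.1937
row 4: Σ corner-gray over 14 cells = 6021  → 55.8703
row 5: Σ corner-gray over 14 cells = 5959  → 55.2950
row 6: Σ corner-gray over 14 cells = 6639  → 61.6048
row 7: Σ corner-gray over 14 cells = 7266  → 67.4229
row 8: Σ corner-gray over 14 cells = 7695  → 71.4037
row 9: Σ corner-gray over 14 cells = 7419  → 68.8426
row 10: Σ corner-gray over 14 cells = 7275  → 67.5064
Σ rows: total corner-gray = 76419  → 709.1098 mm³

709.110


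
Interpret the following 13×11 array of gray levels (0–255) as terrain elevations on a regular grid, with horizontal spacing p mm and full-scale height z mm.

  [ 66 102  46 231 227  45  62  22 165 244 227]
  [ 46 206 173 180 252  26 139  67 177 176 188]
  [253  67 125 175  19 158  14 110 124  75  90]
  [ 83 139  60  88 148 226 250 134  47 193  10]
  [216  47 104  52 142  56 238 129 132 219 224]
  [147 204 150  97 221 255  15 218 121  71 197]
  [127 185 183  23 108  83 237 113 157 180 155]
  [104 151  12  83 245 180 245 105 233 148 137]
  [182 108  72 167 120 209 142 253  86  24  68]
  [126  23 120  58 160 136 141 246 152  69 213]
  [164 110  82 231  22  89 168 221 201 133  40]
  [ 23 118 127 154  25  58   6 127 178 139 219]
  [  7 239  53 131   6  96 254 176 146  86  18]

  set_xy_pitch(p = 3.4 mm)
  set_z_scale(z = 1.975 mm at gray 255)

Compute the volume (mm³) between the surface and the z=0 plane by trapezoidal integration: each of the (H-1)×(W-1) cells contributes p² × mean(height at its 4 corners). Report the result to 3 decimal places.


1425.013

height_mm = gray/255 × 1.975; cell vol = 3.4² × mean(4 corners)
unit = 3.4² × 1.975 / (4×255) = 0.0223833 mm³ per gray-sum
row 0: Σ corner-gray over 10 cells = 5607  → 125.5033
row 1: Σ corner-gray over 10 cells = 5103  → 114.2221
row 2: Σ corner-gray over 10 cells = 4740  → 106.0970
row 3: Σ corner-gray over 10 cells = 5341  → 119.5494
row 4: Σ corner-gray over 10 cells = 5726  → 128.1670
row 5: Σ corner-gray over 10 cells = 5868  → 131.3454
row 6: Σ corner-gray over 10 cells = 5865  → 131.2782
row 7: Σ corner-gray over 10 cells = 5657  → 126.6225
row 8: Σ corner-gray over 10 cells = 5161  → 115.5204
row 9: Σ corner-gray over 10 cells = 5267  → 117.8930
row 10: Σ corner-gray over 10 cells = 4824  → 107.9772
row 11: Σ corner-gray over 10 cells = 4505  → 100.8369
Σ rows: total corner-gray = 63664  → 1425.0125 mm³


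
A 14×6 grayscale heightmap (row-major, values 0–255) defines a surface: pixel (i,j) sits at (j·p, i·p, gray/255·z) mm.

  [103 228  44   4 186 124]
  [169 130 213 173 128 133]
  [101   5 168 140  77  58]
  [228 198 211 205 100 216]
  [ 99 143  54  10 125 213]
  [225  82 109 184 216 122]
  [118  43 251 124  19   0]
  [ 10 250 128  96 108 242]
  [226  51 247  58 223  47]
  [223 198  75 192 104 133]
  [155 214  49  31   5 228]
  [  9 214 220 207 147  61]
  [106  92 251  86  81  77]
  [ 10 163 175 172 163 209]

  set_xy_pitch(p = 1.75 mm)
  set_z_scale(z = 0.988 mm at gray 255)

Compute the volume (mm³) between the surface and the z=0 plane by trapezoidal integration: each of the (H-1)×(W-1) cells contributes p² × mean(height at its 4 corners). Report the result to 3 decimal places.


height_mm = gray/255 × 0.988; cell vol = 1.75² × mean(4 corners)
unit = 1.75² × 0.988 / (4×255) = 0.00296642 mm³ per gray-sum
row 0: Σ corner-gray over 5 cells = 2741  → 8.1310
row 1: Σ corner-gray over 5 cells = 2529  → 7.5021
row 2: Σ corner-gray over 5 cells = 2811  → 8.3386
row 3: Σ corner-gray over 5 cells = 2848  → 8.4484
row 4: Σ corner-gray over 5 cells = 2505  → 7.4309
row 5: Σ corner-gray over 5 cells = 2521  → 7.4783
row 6: Σ corner-gray over 5 cells = 2408  → 7.1431
row 7: Σ corner-gray over 5 cells = 2847  → 8.4454
row 8: Σ corner-gray over 5 cells = 2925  → 8.6768
row 9: Σ corner-gray over 5 cells = 2475  → 7.3419
row 10: Σ corner-gray over 5 cells = 2627  → 7.7928
row 11: Σ corner-gray over 5 cells = 2849  → 8.4513
row 12: Σ corner-gray over 5 cells = 2768  → 8.2111
Σ rows: total corner-gray = 34854  → 103.3917 mm³

103.392


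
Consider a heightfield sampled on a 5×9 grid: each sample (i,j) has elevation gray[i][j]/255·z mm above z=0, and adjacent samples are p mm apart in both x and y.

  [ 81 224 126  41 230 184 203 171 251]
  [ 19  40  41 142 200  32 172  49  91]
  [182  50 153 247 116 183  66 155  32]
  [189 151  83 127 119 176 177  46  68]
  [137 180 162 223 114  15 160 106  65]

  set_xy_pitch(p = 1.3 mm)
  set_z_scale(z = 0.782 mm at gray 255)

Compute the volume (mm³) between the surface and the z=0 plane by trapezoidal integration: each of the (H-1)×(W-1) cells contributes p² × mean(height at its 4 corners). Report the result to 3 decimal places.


height_mm = gray/255 × 0.782; cell vol = 1.3² × mean(4 corners)
unit = 1.3² × 0.782 / (4×255) = 0.00129567 mm³ per gray-sum
row 0: Σ corner-gray over 8 cells = 4152  → 5.3796
row 1: Σ corner-gray over 8 cells = 3616  → 4.6851
row 2: Σ corner-gray over 8 cells = 4169  → 5.4016
row 3: Σ corner-gray over 8 cells = 4137  → 5.3602
Σ rows: total corner-gray = 16074  → 20.8265 mm³

20.827


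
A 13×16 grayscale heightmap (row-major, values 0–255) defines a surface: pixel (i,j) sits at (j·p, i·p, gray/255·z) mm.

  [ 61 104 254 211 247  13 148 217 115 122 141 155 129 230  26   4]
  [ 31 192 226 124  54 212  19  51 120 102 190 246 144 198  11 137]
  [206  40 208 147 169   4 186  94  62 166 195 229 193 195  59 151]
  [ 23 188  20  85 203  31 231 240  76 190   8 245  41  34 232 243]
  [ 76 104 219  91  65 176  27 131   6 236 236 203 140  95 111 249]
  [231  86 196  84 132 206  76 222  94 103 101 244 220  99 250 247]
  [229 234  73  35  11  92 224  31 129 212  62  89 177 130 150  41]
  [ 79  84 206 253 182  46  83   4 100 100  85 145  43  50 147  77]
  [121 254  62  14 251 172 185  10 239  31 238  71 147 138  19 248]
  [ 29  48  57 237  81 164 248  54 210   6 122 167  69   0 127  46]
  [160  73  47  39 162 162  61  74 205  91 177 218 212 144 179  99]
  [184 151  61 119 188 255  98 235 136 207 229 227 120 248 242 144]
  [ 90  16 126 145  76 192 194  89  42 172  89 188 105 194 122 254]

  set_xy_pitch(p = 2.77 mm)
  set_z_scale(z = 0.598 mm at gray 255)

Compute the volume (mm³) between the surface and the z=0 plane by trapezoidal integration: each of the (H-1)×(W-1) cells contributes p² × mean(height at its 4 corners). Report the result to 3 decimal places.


height_mm = gray/255 × 0.598; cell vol = 2.77² × mean(4 corners)
unit = 2.77² × 0.598 / (4×255) = 0.00449843 mm³ per gray-sum
row 0: Σ corner-gray over 15 cells = 8235  → 37.0445
row 1: Σ corner-gray over 15 cells = 8197  → 36.8736
row 2: Σ corner-gray over 15 cells = 8165  → 36.7296
row 3: Σ corner-gray over 15 cells = 7919  → 35.6230
row 4: Σ corner-gray over 15 cells = 8709  → 39.1768
row 5: Σ corner-gray over 15 cells = 8272  → 37.2110
row 6: Σ corner-gray over 15 cells = 6780  → 30.4993
row 7: Σ corner-gray over 15 cells = 7243  → 32.5821
row 8: Σ corner-gray over 15 cells = 7286  → 32.7755
row 9: Σ corner-gray over 15 cells = 7202  → 32.3977
row 10: Σ corner-gray over 15 cells = 9307  → 41.8668
row 11: Σ corner-gray over 15 cells = 9204  → 41.4035
Σ rows: total corner-gray = 96519  → 434.1835 mm³

434.184


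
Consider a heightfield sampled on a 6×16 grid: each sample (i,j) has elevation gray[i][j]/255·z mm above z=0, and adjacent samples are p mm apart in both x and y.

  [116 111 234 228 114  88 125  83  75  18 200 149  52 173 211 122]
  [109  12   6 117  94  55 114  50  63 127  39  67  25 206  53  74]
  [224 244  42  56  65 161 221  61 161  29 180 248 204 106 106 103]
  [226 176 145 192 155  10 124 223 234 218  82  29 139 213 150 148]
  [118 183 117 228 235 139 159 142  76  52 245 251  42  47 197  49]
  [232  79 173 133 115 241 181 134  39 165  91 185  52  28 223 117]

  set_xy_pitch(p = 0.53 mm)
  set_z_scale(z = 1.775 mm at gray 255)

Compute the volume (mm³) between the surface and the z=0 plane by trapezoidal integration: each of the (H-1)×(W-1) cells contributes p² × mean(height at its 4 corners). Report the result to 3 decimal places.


18.844

height_mm = gray/255 × 1.775; cell vol = 0.53² × mean(4 corners)
unit = 0.53² × 1.775 / (4×255) = 0.000488821 mm³ per gray-sum
row 0: Σ corner-gray over 15 cells = 6199  → 3.0302
row 1: Σ corner-gray over 15 cells = 6334  → 3.0962
row 2: Σ corner-gray over 15 cells = 8649  → 4.2278
row 3: Σ corner-gray over 15 cells = 8947  → 4.3735
row 4: Σ corner-gray over 15 cells = 8420  → 4.1159
Σ rows: total corner-gray = 38549  → 18.8436 mm³


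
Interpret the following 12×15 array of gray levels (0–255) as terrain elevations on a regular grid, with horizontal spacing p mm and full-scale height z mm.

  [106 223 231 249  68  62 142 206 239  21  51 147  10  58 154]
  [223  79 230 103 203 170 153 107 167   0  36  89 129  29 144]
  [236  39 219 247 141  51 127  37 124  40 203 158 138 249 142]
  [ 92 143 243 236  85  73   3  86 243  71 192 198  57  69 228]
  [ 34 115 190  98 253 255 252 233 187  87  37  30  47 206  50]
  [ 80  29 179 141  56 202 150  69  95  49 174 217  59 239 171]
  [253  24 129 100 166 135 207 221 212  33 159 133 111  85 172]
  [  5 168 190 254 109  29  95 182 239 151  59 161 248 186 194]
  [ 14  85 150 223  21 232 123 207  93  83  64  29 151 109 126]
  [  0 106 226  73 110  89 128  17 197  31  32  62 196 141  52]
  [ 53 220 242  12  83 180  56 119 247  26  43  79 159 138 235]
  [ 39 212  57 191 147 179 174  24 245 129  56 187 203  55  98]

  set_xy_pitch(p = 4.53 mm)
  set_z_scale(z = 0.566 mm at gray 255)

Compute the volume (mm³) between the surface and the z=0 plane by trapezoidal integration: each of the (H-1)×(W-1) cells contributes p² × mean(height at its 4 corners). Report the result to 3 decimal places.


916.353

height_mm = gray/255 × 0.566; cell vol = 4.53² × mean(4 corners)
unit = 4.53² × 0.566 / (4×255) = 0.0113871 mm³ per gray-sum
row 0: Σ corner-gray over 14 cells = 7031  → 80.0626
row 1: Σ corner-gray over 14 cells = 7281  → 82.9094
row 2: Σ corner-gray over 14 cells = 7642  → 87.0201
row 3: Σ corner-gray over 14 cells = 7782  → 88.6143
row 4: Σ corner-gray over 14 cells = 7633  → 86.9176
row 5: Σ corner-gray over 14 cells = 7424  → 84.5377
row 6: Σ corner-gray over 14 cells = 8196  → 93.3286
row 7: Σ corner-gray over 14 cells = 7621  → 86.7810
row 8: Σ corner-gray over 14 cells = 6148  → 70.0078
row 9: Σ corner-gray over 14 cells = 6364  → 72.4674
row 10: Σ corner-gray over 14 cells = 7351  → 83.7065
Σ rows: total corner-gray = 80473  → 916.3531 mm³


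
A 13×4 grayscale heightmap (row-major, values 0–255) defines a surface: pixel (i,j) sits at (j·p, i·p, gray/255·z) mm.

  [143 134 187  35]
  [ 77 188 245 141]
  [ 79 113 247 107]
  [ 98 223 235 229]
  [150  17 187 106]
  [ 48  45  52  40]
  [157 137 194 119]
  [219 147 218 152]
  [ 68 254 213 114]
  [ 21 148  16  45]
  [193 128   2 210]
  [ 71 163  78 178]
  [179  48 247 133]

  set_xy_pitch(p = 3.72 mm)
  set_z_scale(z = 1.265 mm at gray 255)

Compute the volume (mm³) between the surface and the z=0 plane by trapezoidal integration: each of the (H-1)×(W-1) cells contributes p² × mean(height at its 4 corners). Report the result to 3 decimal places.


342.663

height_mm = gray/255 × 1.265; cell vol = 3.72² × mean(4 corners)
unit = 3.72² × 1.265 / (4×255) = 0.0171623 mm³ per gray-sum
row 0: Σ corner-gray over 3 cells = 1904  → 32.6771
row 1: Σ corner-gray over 3 cells = 1990  → 34.1530
row 2: Σ corner-gray over 3 cells = 2149  → 36.8818
row 3: Σ corner-gray over 3 cells = 1907  → 32.7286
row 4: Σ corner-gray over 3 cells = 946  → 16.2356
row 5: Σ corner-gray over 3 cells = 1220  → 20.9380
row 6: Σ corner-gray over 3 cells = 2039  → 34.9940
row 7: Σ corner-gray over 3 cells = 2217  → 38.0489
row 8: Σ corner-gray over 3 cells = 1510  → 25.9151
row 9: Σ corner-gray over 3 cells = 1057  → 18.1406
row 10: Σ corner-gray over 3 cells = 1394  → 23.9243
row 11: Σ corner-gray over 3 cells = 1633  → 28.0261
Σ rows: total corner-gray = 19966  → 342.6631 mm³


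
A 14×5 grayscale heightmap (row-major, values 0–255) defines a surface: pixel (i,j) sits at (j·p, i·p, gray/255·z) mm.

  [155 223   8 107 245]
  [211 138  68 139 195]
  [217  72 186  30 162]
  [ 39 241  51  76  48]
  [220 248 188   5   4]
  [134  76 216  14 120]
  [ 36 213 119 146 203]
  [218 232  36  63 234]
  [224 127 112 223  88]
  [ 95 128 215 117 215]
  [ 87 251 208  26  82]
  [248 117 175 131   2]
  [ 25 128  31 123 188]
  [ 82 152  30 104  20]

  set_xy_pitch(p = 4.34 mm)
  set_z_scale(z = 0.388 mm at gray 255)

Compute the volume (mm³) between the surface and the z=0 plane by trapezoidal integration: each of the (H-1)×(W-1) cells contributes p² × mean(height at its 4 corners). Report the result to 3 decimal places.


height_mm = gray/255 × 0.388; cell vol = 4.34² × mean(4 corners)
unit = 4.34² × 0.388 / (4×255) = 0.00716491 mm³ per gray-sum
row 0: Σ corner-gray over 4 cells = 2172  → 15.5622
row 1: Σ corner-gray over 4 cells = 2051  → 14.6952
row 2: Σ corner-gray over 4 cells = 1778  → 12.7392
row 3: Σ corner-gray over 4 cells = 1929  → 13.8211
row 4: Σ corner-gray over 4 cells = 1972  → 14.1292
row 5: Σ corner-gray over 4 cells = 2061  → 14.7669
row 6: Σ corner-gray over 4 cells = 2309  → 16.5438
row 7: Σ corner-gray over 4 cells = 2350  → 16.8375
row 8: Σ corner-gray over 4 cells = 2466  → 17.6687
row 9: Σ corner-gray over 4 cells = 2369  → 16.9737
row 10: Σ corner-gray over 4 cells = 2235  → 16.0136
row 11: Σ corner-gray over 4 cells = 1873  → 13.4199
row 12: Σ corner-gray over 4 cells = 1451  → 10.3963
Σ rows: total corner-gray = 27016  → 193.5673 mm³

193.567


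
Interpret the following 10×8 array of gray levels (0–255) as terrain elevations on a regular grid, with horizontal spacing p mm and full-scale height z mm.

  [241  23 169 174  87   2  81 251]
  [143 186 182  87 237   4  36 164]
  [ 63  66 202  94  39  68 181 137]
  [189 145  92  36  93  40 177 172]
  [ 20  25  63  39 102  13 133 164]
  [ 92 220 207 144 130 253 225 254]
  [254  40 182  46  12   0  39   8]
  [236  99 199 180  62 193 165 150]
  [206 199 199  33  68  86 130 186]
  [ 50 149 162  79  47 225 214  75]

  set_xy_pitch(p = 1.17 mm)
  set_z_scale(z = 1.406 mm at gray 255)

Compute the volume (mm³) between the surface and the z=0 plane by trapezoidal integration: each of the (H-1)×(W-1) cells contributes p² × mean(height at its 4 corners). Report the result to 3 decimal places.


height_mm = gray/255 × 1.406; cell vol = 1.17² × mean(4 corners)
unit = 1.17² × 1.406 / (4×255) = 0.00188693 mm³ per gray-sum
row 0: Σ corner-gray over 7 cells = 3335  → 6.2929
row 1: Σ corner-gray over 7 cells = 3271  → 6.1722
row 2: Σ corner-gray over 7 cells = 3027  → 5.7118
row 3: Σ corner-gray over 7 cells = 2461  → 4.6437
row 4: Σ corner-gray over 7 cells = 3638  → 6.8647
row 5: Σ corner-gray over 7 cells = 3604  → 6.8005
row 6: Σ corner-gray over 7 cells = 3082  → 5.8155
row 7: Σ corner-gray over 7 cells = 4004  → 7.5553
row 8: Σ corner-gray over 7 cells = 3699  → 6.9798
Σ rows: total corner-gray = 30121  → 56.8364 mm³

56.836


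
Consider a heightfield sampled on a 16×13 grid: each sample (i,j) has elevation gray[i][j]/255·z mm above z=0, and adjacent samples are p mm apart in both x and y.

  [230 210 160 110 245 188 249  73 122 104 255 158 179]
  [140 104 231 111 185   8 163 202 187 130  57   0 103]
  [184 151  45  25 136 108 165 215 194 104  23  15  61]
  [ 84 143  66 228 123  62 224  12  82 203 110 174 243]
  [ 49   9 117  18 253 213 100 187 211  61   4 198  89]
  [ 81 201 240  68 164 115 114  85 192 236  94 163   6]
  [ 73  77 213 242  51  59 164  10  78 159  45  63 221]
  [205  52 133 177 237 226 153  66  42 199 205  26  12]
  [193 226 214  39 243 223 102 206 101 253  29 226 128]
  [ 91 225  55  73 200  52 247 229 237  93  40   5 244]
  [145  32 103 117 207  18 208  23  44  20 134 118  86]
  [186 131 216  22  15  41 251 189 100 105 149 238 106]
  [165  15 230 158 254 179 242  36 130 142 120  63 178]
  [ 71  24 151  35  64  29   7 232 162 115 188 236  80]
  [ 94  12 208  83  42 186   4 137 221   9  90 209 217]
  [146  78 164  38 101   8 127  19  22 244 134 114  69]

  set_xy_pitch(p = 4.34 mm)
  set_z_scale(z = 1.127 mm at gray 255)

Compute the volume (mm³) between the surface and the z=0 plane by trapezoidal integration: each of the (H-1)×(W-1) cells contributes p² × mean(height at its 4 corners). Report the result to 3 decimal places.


1906.582

height_mm = gray/255 × 1.127; cell vol = 4.34² × mean(4 corners)
unit = 4.34² × 1.127 / (4×255) = 0.0208115 mm³ per gray-sum
row 0: Σ corner-gray over 12 cells = 7156  → 148.9270
row 1: Σ corner-gray over 12 cells = 5606  → 116.6692
row 2: Σ corner-gray over 12 cells = 5788  → 120.4569
row 3: Σ corner-gray over 12 cells = 6061  → 126.1384
row 4: Σ corner-gray over 12 cells = 6311  → 131.3413
row 5: Σ corner-gray over 12 cells = 6047  → 125.8471
row 6: Σ corner-gray over 12 cells = 5865  → 122.0594
row 7: Σ corner-gray over 12 cells = 7294  → 151.7990
row 8: Σ corner-gray over 12 cells = 7292  → 151.7574
row 9: Σ corner-gray over 12 cells = 5526  → 115.0043
row 10: Σ corner-gray over 12 cells = 5485  → 114.1510
row 11: Σ corner-gray over 12 cells = 6687  → 139.1664
row 12: Σ corner-gray over 12 cells = 6118  → 127.3247
row 13: Σ corner-gray over 12 cells = 5350  → 111.3415
row 14: Σ corner-gray over 12 cells = 5026  → 104.5986
Σ rows: total corner-gray = 91612  → 1906.5823 mm³


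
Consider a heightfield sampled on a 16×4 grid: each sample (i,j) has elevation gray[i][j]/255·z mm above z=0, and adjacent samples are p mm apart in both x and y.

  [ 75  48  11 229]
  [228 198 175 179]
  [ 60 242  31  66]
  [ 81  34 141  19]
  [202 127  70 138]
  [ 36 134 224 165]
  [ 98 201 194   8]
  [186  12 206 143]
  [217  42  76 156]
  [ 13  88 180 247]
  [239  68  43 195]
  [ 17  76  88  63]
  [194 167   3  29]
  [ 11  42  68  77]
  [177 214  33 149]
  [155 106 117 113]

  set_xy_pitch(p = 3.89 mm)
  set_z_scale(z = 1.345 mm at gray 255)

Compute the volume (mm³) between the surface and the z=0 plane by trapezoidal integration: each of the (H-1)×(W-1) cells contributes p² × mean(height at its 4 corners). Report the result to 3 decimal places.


411.643

height_mm = gray/255 × 1.345; cell vol = 3.89² × mean(4 corners)
unit = 3.89² × 1.345 / (4×255) = 0.0199536 mm³ per gray-sum
row 0: Σ corner-gray over 3 cells = 1575  → 31.4269
row 1: Σ corner-gray over 3 cells = 1825  → 36.4153
row 2: Σ corner-gray over 3 cells = 1122  → 22.3879
row 3: Σ corner-gray over 3 cells = 1184  → 23.6251
row 4: Σ corner-gray over 3 cells = 1651  → 32.9434
row 5: Σ corner-gray over 3 cells = 1813  → 36.1759
row 6: Σ corner-gray over 3 cells = 1661  → 33.1429
row 7: Σ corner-gray over 3 cells = 1374  → 27.4162
row 8: Σ corner-gray over 3 cells = 1405  → 28.0348
row 9: Σ corner-gray over 3 cells = 1452  → 28.9726
row 10: Σ corner-gray over 3 cells = 1064  → 21.2306
row 11: Σ corner-gray over 3 cells = 971  → 19.3749
row 12: Σ corner-gray over 3 cells = 871  → 17.3796
row 13: Σ corner-gray over 3 cells = 1128  → 22.5077
row 14: Σ corner-gray over 3 cells = 1534  → 30.6088
Σ rows: total corner-gray = 20630  → 411.6428 mm³


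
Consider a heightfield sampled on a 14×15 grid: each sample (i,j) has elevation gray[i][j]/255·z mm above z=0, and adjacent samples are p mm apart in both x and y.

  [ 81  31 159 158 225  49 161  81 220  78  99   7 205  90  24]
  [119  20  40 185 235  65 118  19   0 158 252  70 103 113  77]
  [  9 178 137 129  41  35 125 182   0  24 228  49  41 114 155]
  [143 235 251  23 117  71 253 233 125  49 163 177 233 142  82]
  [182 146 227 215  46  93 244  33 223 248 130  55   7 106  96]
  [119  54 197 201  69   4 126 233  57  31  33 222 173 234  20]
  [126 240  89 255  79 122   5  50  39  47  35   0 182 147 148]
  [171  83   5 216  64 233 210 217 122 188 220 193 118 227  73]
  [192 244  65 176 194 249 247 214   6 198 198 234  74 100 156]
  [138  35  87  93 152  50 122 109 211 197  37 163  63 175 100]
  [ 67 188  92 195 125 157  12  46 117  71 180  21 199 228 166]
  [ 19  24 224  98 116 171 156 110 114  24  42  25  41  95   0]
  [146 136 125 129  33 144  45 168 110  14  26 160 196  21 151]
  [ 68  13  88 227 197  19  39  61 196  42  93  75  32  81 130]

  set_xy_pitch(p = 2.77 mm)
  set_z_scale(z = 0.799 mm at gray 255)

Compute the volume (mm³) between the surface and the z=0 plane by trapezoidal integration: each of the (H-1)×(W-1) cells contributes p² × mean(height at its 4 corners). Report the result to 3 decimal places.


height_mm = gray/255 × 0.799; cell vol = 2.77² × mean(4 corners)
unit = 2.77² × 0.799 / (4×255) = 0.00601044 mm³ per gray-sum
row 0: Σ corner-gray over 14 cells = 6183  → 37.1625
row 1: Σ corner-gray over 14 cells = 5682  → 34.1513
row 2: Σ corner-gray over 14 cells = 7099  → 42.6681
row 3: Σ corner-gray over 14 cells = 8193  → 49.2435
row 4: Σ corner-gray over 14 cells = 7231  → 43.4615
row 5: Σ corner-gray over 14 cells = 6261  → 37.6314
row 6: Σ corner-gray over 14 cells = 7290  → 43.8161
row 7: Σ corner-gray over 14 cells = 9182  → 55.1878
row 8: Σ corner-gray over 14 cells = 7972  → 47.9152
row 9: Σ corner-gray over 14 cells = 6721  → 40.3962
row 10: Σ corner-gray over 14 cells = 5994  → 36.0266
row 11: Σ corner-gray over 14 cells = 5410  → 32.5165
row 12: Σ corner-gray over 14 cells = 5435  → 32.6667
Σ rows: total corner-gray = 88653  → 532.8434 mm³

532.843
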